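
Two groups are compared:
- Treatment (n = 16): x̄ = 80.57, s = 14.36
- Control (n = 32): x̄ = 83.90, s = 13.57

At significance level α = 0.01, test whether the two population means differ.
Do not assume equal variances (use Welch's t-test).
Welch's two-sample t-test:
H₀: μ₁ = μ₂
H₁: μ₁ ≠ μ₂
s₁²/n₁ = 14.36²/16 = 12.8881,  s₂²/n₂ = 13.57²/32 = 5.7545
SE = √(s₁²/n₁ + s₂²/n₂) = √(12.8881 + 5.7545) = 4.3177
df (Welch-Satterthwaite) = (s₁²/n₁ + s₂²/n₂)² / [(s₁²/n₁)²/(n₁-1) + (s₂²/n₂)²/(n₂-1)] ≈ 28.62
t = (x̄₁ - x̄₂) / SE = (80.57 - 83.90) / 4.3177 = -3.33 / 4.3177 = -0.771
p-value = 0.4469

Since p-value > α = 0.01, we fail to reject H₀.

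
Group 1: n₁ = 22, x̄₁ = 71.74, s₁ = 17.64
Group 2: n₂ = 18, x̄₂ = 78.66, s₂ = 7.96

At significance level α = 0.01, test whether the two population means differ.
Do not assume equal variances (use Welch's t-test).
Welch's two-sample t-test:
H₀: μ₁ = μ₂
H₁: μ₁ ≠ μ₂
s₁²/n₁ = 17.64²/22 = 14.1441,  s₂²/n₂ = 7.96²/18 = 3.5201
SE = √(s₁²/n₁ + s₂²/n₂) = √(14.1441 + 3.5201) = 4.2029
df (Welch-Satterthwaite) = (s₁²/n₁ + s₂²/n₂)² / [(s₁²/n₁)²/(n₁-1) + (s₂²/n₂)²/(n₂-1)] ≈ 30.43
t = (x̄₁ - x̄₂) / SE = (71.74 - 78.66) / 4.2029 = -6.92 / 4.2029 = -1.646
p-value = 0.1100

Since p-value > α = 0.01, we fail to reject H₀.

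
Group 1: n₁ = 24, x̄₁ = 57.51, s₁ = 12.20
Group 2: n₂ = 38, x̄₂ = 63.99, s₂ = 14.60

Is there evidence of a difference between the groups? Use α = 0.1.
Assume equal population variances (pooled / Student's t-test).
Student's two-sample t-test (equal variances):
H₀: μ₁ = μ₂
H₁: μ₁ ≠ μ₂
df = n₁ + n₂ - 2 = 60
Pooled variance s_p² = [(n₁-1)s₁² + (n₂-1)s₂²] / (n₁ + n₂ - 2) = [(23)(12.20²) + (37)(14.60²)] / 60 = 188.5040
SE = √(s_p²(1/n₁ + 1/n₂)) = √(188.5040 × (1/24 + 1/38)) = 3.5798
t = (x̄₁ - x̄₂) / SE = (57.51 - 63.99) / 3.5798 = -6.48 / 3.5798 = -1.810
p-value = 0.0753

Since p-value < α = 0.1, we reject H₀.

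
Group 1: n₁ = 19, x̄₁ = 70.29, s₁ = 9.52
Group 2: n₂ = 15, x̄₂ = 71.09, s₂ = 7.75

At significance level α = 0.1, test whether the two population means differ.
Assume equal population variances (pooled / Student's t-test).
Student's two-sample t-test (equal variances):
H₀: μ₁ = μ₂
H₁: μ₁ ≠ μ₂
df = n₁ + n₂ - 2 = 32
Pooled variance s_p² = [(n₁-1)s₁² + (n₂-1)s₂²] / (n₁ + n₂ - 2) = [(18)(9.52²) + (14)(7.75²)] / 32 = 77.2569
SE = √(s_p²(1/n₁ + 1/n₂)) = √(77.2569 × (1/19 + 1/15)) = 3.0359
t = (x̄₁ - x̄₂) / SE = (70.29 - 71.09) / 3.0359 = -0.80 / 3.0359 = -0.264
p-value = 0.7938

Since p-value > α = 0.1, we fail to reject H₀.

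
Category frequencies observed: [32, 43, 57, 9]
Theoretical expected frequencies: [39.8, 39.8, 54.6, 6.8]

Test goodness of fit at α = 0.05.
Chi-square goodness of fit test:
H₀: observed counts match expected distribution
H₁: observed counts differ from expected distribution
df = k - 1 = 3
χ² = Σ(O - E)²/E
   = (32 - 39.8)²/39.8 + (43 - 39.8)²/39.8 + (57 - 54.6)²/54.6 + (9 - 6.8)²/6.8
   = 1.529 + 0.257 + 0.105 + 0.712
   = 2.60
p-value = 0.4569

Since p-value > α = 0.05, we fail to reject H₀.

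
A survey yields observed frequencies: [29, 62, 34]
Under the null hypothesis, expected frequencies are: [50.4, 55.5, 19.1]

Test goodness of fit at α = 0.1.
Chi-square goodness of fit test:
H₀: observed counts match expected distribution
H₁: observed counts differ from expected distribution
df = k - 1 = 2
χ² = Σ(O - E)²/E
   = (29 - 50.4)²/50.4 + (62 - 55.5)²/55.5 + (34 - 19.1)²/19.1
   = 9.087 + 0.761 + 11.624
   = 21.47
p-value < 0.0001

Since p-value < α = 0.1, we reject H₀.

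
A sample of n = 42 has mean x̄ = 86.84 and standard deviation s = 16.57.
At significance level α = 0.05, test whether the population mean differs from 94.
One-sample t-test:
H₀: μ = 94
H₁: μ ≠ 94
df = n - 1 = 41
t = (x̄ - μ₀) / (s/√n) = (86.84 - 94) / (16.57/√42) = -2.800
p-value = 0.0078

Since p-value < α = 0.05, we reject H₀.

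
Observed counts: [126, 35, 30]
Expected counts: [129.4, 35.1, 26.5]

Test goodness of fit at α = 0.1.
Chi-square goodness of fit test:
H₀: observed counts match expected distribution
H₁: observed counts differ from expected distribution
df = k - 1 = 2
χ² = Σ(O - E)²/E
   = (126 - 129.4)²/129.4 + (35 - 35.1)²/35.1 + (30 - 26.5)²/26.5
   = 0.089 + 0.000 + 0.462
   = 0.55
p-value = 0.7589

Since p-value > α = 0.1, we fail to reject H₀.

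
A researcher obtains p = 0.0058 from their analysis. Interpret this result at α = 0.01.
Since p = 0.0058 < α = 0.01, reject H₀.
There is sufficient evidence to reject the null hypothesis; the result is statistically significant at the 0.01 level.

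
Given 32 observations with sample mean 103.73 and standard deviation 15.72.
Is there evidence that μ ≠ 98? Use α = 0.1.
One-sample t-test:
H₀: μ = 98
H₁: μ ≠ 98
df = n - 1 = 31
t = (x̄ - μ₀) / (s/√n) = (103.73 - 98) / (15.72/√32) = 2.062
p-value = 0.0477

Since p-value < α = 0.1, we reject H₀.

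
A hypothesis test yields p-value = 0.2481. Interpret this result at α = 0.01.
Since p = 0.2481 > α = 0.01, fail to reject H₀.
There is insufficient evidence to reject the null hypothesis; the result is not statistically significant at the 0.01 level.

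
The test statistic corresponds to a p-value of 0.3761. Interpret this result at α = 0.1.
Since p = 0.3761 > α = 0.1, fail to reject H₀.
There is insufficient evidence to reject the null hypothesis; the result is not statistically significant at the 0.1 level.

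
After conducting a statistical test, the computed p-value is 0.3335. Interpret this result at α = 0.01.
Since p = 0.3335 > α = 0.01, fail to reject H₀.
There is insufficient evidence to reject the null hypothesis; the result is not statistically significant at the 0.01 level.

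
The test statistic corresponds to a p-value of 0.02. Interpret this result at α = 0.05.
Since p = 0.02 < α = 0.05, reject H₀.
There is sufficient evidence to reject the null hypothesis; the result is statistically significant at the 0.05 level.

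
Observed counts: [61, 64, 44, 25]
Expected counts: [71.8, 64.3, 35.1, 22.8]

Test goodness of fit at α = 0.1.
Chi-square goodness of fit test:
H₀: observed counts match expected distribution
H₁: observed counts differ from expected distribution
df = k - 1 = 3
χ² = Σ(O - E)²/E
   = (61 - 71.8)²/71.8 + (64 - 64.3)²/64.3 + (44 - 35.1)²/35.1 + (25 - 22.8)²/22.8
   = 1.625 + 0.001 + 2.257 + 0.212
   = 4.09
p-value = 0.2514

Since p-value > α = 0.1, we fail to reject H₀.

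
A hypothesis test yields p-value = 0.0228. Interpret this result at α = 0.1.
Since p = 0.0228 < α = 0.1, reject H₀.
There is sufficient evidence to reject the null hypothesis; the result is statistically significant at the 0.1 level.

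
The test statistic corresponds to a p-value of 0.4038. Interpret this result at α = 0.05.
Since p = 0.4038 > α = 0.05, fail to reject H₀.
There is insufficient evidence to reject the null hypothesis; the result is not statistically significant at the 0.05 level.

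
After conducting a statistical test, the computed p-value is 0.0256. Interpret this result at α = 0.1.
Since p = 0.0256 < α = 0.1, reject H₀.
There is sufficient evidence to reject the null hypothesis; the result is statistically significant at the 0.1 level.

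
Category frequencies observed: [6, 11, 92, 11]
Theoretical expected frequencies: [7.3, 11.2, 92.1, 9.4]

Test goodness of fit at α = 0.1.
Chi-square goodness of fit test:
H₀: observed counts match expected distribution
H₁: observed counts differ from expected distribution
df = k - 1 = 3
χ² = Σ(O - E)²/E
   = (6 - 7.3)²/7.3 + (11 - 11.2)²/11.2 + (92 - 92.1)²/92.1 + (11 - 9.4)²/9.4
   = 0.232 + 0.004 + 0.000 + 0.272
   = 0.51
p-value = 0.9172

Since p-value > α = 0.1, we fail to reject H₀.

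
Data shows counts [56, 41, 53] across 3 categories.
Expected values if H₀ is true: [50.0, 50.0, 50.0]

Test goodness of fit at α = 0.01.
Chi-square goodness of fit test:
H₀: observed counts match expected distribution
H₁: observed counts differ from expected distribution
df = k - 1 = 2
χ² = Σ(O - E)²/E
   = (56 - 50.0)²/50.0 + (41 - 50.0)²/50.0 + (53 - 50.0)²/50.0
   = 0.720 + 1.620 + 0.180
   = 2.52
p-value = 0.2837

Since p-value > α = 0.01, we fail to reject H₀.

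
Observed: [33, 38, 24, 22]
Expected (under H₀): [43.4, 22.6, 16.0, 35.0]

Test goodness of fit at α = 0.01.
Chi-square goodness of fit test:
H₀: observed counts match expected distribution
H₁: observed counts differ from expected distribution
df = k - 1 = 3
χ² = Σ(O - E)²/E
   = (33 - 43.4)²/43.4 + (38 - 22.6)²/22.6 + (24 - 16.0)²/16.0 + (22 - 35.0)²/35.0
   = 2.492 + 10.494 + 4.000 + 4.829
   = 21.81
p-value = 0.0001

Since p-value < α = 0.01, we reject H₀.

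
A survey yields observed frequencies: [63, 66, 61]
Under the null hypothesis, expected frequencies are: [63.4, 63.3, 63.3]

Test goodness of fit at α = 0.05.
Chi-square goodness of fit test:
H₀: observed counts match expected distribution
H₁: observed counts differ from expected distribution
df = k - 1 = 2
χ² = Σ(O - E)²/E
   = (63 - 63.4)²/63.4 + (66 - 63.3)²/63.3 + (61 - 63.3)²/63.3
   = 0.003 + 0.115 + 0.084
   = 0.20
p-value = 0.9043

Since p-value > α = 0.05, we fail to reject H₀.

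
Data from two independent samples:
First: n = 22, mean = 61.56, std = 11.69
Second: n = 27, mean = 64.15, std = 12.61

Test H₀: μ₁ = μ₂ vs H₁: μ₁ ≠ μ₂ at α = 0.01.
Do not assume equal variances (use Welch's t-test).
Welch's two-sample t-test:
H₀: μ₁ = μ₂
H₁: μ₁ ≠ μ₂
s₁²/n₁ = 11.69²/22 = 6.2116,  s₂²/n₂ = 12.61²/27 = 5.8893
SE = √(s₁²/n₁ + s₂²/n₂) = √(6.2116 + 5.8893) = 3.4786
df (Welch-Satterthwaite) = (s₁²/n₁ + s₂²/n₂)² / [(s₁²/n₁)²/(n₁-1) + (s₂²/n₂)²/(n₂-1)] ≈ 46.17
t = (x̄₁ - x̄₂) / SE = (61.56 - 64.15) / 3.4786 = -2.59 / 3.4786 = -0.745
p-value = 0.4603

Since p-value > α = 0.01, we fail to reject H₀.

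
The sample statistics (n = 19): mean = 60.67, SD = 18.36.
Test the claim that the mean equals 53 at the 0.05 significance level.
One-sample t-test:
H₀: μ = 53
H₁: μ ≠ 53
df = n - 1 = 18
t = (x̄ - μ₀) / (s/√n) = (60.67 - 53) / (18.36/√19) = 1.821
p-value = 0.0853

Since p-value > α = 0.05, we fail to reject H₀.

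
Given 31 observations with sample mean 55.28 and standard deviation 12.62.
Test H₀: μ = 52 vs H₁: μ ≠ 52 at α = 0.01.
One-sample t-test:
H₀: μ = 52
H₁: μ ≠ 52
df = n - 1 = 30
t = (x̄ - μ₀) / (s/√n) = (55.28 - 52) / (12.62/√31) = 1.447
p-value = 0.1582

Since p-value > α = 0.01, we fail to reject H₀.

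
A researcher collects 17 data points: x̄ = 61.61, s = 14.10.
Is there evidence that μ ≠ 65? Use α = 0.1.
One-sample t-test:
H₀: μ = 65
H₁: μ ≠ 65
df = n - 1 = 16
t = (x̄ - μ₀) / (s/√n) = (61.61 - 65) / (14.10/√17) = -0.991
p-value = 0.3363

Since p-value > α = 0.1, we fail to reject H₀.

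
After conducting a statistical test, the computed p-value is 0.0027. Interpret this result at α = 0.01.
Since p = 0.0027 < α = 0.01, reject H₀.
There is sufficient evidence to reject the null hypothesis; the result is statistically significant at the 0.01 level.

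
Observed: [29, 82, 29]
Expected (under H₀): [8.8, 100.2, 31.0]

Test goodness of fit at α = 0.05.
Chi-square goodness of fit test:
H₀: observed counts match expected distribution
H₁: observed counts differ from expected distribution
df = k - 1 = 2
χ² = Σ(O - E)²/E
   = (29 - 8.8)²/8.8 + (82 - 100.2)²/100.2 + (29 - 31.0)²/31.0
   = 46.368 + 3.306 + 0.129
   = 49.80
p-value < 0.0001

Since p-value < α = 0.05, we reject H₀.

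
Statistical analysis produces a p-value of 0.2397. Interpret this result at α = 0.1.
Since p = 0.2397 > α = 0.1, fail to reject H₀.
There is insufficient evidence to reject the null hypothesis; the result is not statistically significant at the 0.1 level.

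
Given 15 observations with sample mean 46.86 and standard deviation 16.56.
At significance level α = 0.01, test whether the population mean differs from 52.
One-sample t-test:
H₀: μ = 52
H₁: μ ≠ 52
df = n - 1 = 14
t = (x̄ - μ₀) / (s/√n) = (46.86 - 52) / (16.56/√15) = -1.202
p-value = 0.2493

Since p-value > α = 0.01, we fail to reject H₀.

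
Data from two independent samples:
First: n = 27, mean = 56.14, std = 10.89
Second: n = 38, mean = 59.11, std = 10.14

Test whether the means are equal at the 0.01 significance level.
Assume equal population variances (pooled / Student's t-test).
Student's two-sample t-test (equal variances):
H₀: μ₁ = μ₂
H₁: μ₁ ≠ μ₂
df = n₁ + n₂ - 2 = 63
Pooled variance s_p² = [(n₁-1)s₁² + (n₂-1)s₂²] / (n₁ + n₂ - 2) = [(26)(10.89²) + (37)(10.14²)] / 63 = 109.3289
SE = √(s_p²(1/n₁ + 1/n₂)) = √(109.3289 × (1/27 + 1/38)) = 2.6318
t = (x̄₁ - x̄₂) / SE = (56.14 - 59.11) / 2.6318 = -2.97 / 2.6318 = -1.129
p-value = 0.2634

Since p-value > α = 0.01, we fail to reject H₀.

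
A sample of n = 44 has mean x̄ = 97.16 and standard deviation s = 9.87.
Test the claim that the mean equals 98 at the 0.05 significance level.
One-sample t-test:
H₀: μ = 98
H₁: μ ≠ 98
df = n - 1 = 43
t = (x̄ - μ₀) / (s/√n) = (97.16 - 98) / (9.87/√44) = -0.565
p-value = 0.5753

Since p-value > α = 0.05, we fail to reject H₀.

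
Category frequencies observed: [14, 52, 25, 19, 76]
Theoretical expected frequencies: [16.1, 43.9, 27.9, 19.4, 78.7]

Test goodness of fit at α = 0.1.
Chi-square goodness of fit test:
H₀: observed counts match expected distribution
H₁: observed counts differ from expected distribution
df = k - 1 = 4
χ² = Σ(O - E)²/E
   = (14 - 16.1)²/16.1 + (52 - 43.9)²/43.9 + (25 - 27.9)²/27.9 + (19 - 19.4)²/19.4 + (76 - 78.7)²/78.7
   = 0.274 + 1.495 + 0.301 + 0.008 + 0.093
   = 2.17
p-value = 0.7044

Since p-value > α = 0.1, we fail to reject H₀.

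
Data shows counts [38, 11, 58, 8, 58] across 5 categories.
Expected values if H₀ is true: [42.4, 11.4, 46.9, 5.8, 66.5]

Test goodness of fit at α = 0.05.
Chi-square goodness of fit test:
H₀: observed counts match expected distribution
H₁: observed counts differ from expected distribution
df = k - 1 = 4
χ² = Σ(O - E)²/E
   = (38 - 42.4)²/42.4 + (11 - 11.4)²/11.4 + (58 - 46.9)²/46.9 + (8 - 5.8)²/5.8 + (58 - 66.5)²/66.5
   = 0.457 + 0.014 + 2.627 + 0.834 + 1.086
   = 5.02
p-value = 0.2854

Since p-value > α = 0.05, we fail to reject H₀.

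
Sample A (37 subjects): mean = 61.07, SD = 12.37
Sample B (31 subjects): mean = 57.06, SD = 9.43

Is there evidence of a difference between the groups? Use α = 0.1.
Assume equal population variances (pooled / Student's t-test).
Student's two-sample t-test (equal variances):
H₀: μ₁ = μ₂
H₁: μ₁ ≠ μ₂
df = n₁ + n₂ - 2 = 66
Pooled variance s_p² = [(n₁-1)s₁² + (n₂-1)s₂²] / (n₁ + n₂ - 2) = [(36)(12.37²) + (30)(9.43²)] / 66 = 123.8842
SE = √(s_p²(1/n₁ + 1/n₂)) = √(123.8842 × (1/37 + 1/31)) = 2.7101
t = (x̄₁ - x̄₂) / SE = (61.07 - 57.06) / 2.7101 = 4.01 / 2.7101 = 1.480
p-value = 0.1437

Since p-value > α = 0.1, we fail to reject H₀.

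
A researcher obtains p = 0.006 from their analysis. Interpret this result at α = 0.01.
Since p = 0.006 < α = 0.01, reject H₀.
There is sufficient evidence to reject the null hypothesis; the result is statistically significant at the 0.01 level.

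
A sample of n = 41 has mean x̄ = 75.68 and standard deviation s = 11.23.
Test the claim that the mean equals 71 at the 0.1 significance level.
One-sample t-test:
H₀: μ = 71
H₁: μ ≠ 71
df = n - 1 = 40
t = (x̄ - μ₀) / (s/√n) = (75.68 - 71) / (11.23/√41) = 2.668
p-value = 0.0110

Since p-value < α = 0.1, we reject H₀.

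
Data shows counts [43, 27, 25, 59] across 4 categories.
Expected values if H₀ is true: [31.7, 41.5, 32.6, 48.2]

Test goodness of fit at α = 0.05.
Chi-square goodness of fit test:
H₀: observed counts match expected distribution
H₁: observed counts differ from expected distribution
df = k - 1 = 3
χ² = Σ(O - E)²/E
   = (43 - 31.7)²/31.7 + (27 - 41.5)²/41.5 + (25 - 32.6)²/32.6 + (59 - 48.2)²/48.2
   = 4.028 + 5.066 + 1.772 + 2.420
   = 13.29
p-value = 0.0041

Since p-value < α = 0.05, we reject H₀.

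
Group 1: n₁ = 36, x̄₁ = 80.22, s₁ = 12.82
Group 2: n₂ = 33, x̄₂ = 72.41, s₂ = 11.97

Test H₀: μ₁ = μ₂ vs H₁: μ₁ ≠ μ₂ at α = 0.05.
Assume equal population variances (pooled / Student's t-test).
Student's two-sample t-test (equal variances):
H₀: μ₁ = μ₂
H₁: μ₁ ≠ μ₂
df = n₁ + n₂ - 2 = 67
Pooled variance s_p² = [(n₁-1)s₁² + (n₂-1)s₂²] / (n₁ + n₂ - 2) = [(35)(12.82²) + (32)(11.97²)] / 67 = 154.2884
SE = √(s_p²(1/n₁ + 1/n₂)) = √(154.2884 × (1/36 + 1/33)) = 2.9935
t = (x̄₁ - x̄₂) / SE = (80.22 - 72.41) / 2.9935 = 7.81 / 2.9935 = 2.609
p-value = 0.0112

Since p-value < α = 0.05, we reject H₀.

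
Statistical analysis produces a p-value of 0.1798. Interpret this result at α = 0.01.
Since p = 0.1798 > α = 0.01, fail to reject H₀.
There is insufficient evidence to reject the null hypothesis; the result is not statistically significant at the 0.01 level.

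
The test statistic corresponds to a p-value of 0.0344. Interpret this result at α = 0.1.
Since p = 0.0344 < α = 0.1, reject H₀.
There is sufficient evidence to reject the null hypothesis; the result is statistically significant at the 0.1 level.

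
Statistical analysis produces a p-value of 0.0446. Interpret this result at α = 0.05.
Since p = 0.0446 < α = 0.05, reject H₀.
There is sufficient evidence to reject the null hypothesis; the result is statistically significant at the 0.05 level.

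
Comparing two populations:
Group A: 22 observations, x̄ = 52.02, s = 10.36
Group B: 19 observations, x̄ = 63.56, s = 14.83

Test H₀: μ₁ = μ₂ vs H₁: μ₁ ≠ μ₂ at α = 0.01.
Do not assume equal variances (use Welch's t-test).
Welch's two-sample t-test:
H₀: μ₁ = μ₂
H₁: μ₁ ≠ μ₂
s₁²/n₁ = 10.36²/22 = 4.8786,  s₂²/n₂ = 14.83²/19 = 11.5752
SE = √(s₁²/n₁ + s₂²/n₂) = √(4.8786 + 11.5752) = 4.0563
df (Welch-Satterthwaite) = (s₁²/n₁ + s₂²/n₂)² / [(s₁²/n₁)²/(n₁-1) + (s₂²/n₂)²/(n₂-1)] ≈ 31.56
t = (x̄₁ - x̄₂) / SE = (52.02 - 63.56) / 4.0563 = -11.54 / 4.0563 = -2.845
p-value = 0.0077

Since p-value < α = 0.01, we reject H₀.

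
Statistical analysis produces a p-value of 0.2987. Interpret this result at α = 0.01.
Since p = 0.2987 > α = 0.01, fail to reject H₀.
There is insufficient evidence to reject the null hypothesis; the result is not statistically significant at the 0.01 level.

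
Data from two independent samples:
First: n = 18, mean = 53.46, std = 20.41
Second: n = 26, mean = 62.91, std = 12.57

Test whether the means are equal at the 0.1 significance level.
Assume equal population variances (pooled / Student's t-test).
Student's two-sample t-test (equal variances):
H₀: μ₁ = μ₂
H₁: μ₁ ≠ μ₂
df = n₁ + n₂ - 2 = 42
Pooled variance s_p² = [(n₁-1)s₁² + (n₂-1)s₂²] / (n₁ + n₂ - 2) = [(17)(20.41²) + (25)(12.57²)] / 42 = 262.6614
SE = √(s_p²(1/n₁ + 1/n₂)) = √(262.6614 × (1/18 + 1/26)) = 4.9694
t = (x̄₁ - x̄₂) / SE = (53.46 - 62.91) / 4.9694 = -9.45 / 4.9694 = -1.902
p-value = 0.0641

Since p-value < α = 0.1, we reject H₀.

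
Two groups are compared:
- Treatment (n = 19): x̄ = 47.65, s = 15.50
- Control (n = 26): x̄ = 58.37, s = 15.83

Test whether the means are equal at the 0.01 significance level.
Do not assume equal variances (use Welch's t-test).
Welch's two-sample t-test:
H₀: μ₁ = μ₂
H₁: μ₁ ≠ μ₂
s₁²/n₁ = 15.50²/19 = 12.6447,  s₂²/n₂ = 15.83²/26 = 9.6380
SE = √(s₁²/n₁ + s₂²/n₂) = √(12.6447 + 9.6380) = 4.7205
df (Welch-Satterthwaite) = (s₁²/n₁ + s₂²/n₂)² / [(s₁²/n₁)²/(n₁-1) + (s₂²/n₂)²/(n₂-1)] ≈ 39.41
t = (x̄₁ - x̄₂) / SE = (47.65 - 58.37) / 4.7205 = -10.72 / 4.7205 = -2.271
p-value = 0.0287

Since p-value > α = 0.01, we fail to reject H₀.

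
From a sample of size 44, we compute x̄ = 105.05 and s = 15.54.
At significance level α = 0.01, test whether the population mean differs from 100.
One-sample t-test:
H₀: μ = 100
H₁: μ ≠ 100
df = n - 1 = 43
t = (x̄ - μ₀) / (s/√n) = (105.05 - 100) / (15.54/√44) = 2.156
p-value = 0.0368

Since p-value > α = 0.01, we fail to reject H₀.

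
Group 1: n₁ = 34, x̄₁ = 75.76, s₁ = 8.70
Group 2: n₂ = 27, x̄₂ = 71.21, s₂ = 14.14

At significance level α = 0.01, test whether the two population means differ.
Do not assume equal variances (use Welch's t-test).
Welch's two-sample t-test:
H₀: μ₁ = μ₂
H₁: μ₁ ≠ μ₂
s₁²/n₁ = 8.70²/34 = 2.2262,  s₂²/n₂ = 14.14²/27 = 7.4052
SE = √(s₁²/n₁ + s₂²/n₂) = √(2.2262 + 7.4052) = 3.1034
df (Welch-Satterthwaite) = (s₁²/n₁ + s₂²/n₂)² / [(s₁²/n₁)²/(n₁-1) + (s₂²/n₂)²/(n₂-1)] ≈ 41.06
t = (x̄₁ - x̄₂) / SE = (75.76 - 71.21) / 3.1034 = 4.55 / 3.1034 = 1.466
p-value = 0.1502

Since p-value > α = 0.01, we fail to reject H₀.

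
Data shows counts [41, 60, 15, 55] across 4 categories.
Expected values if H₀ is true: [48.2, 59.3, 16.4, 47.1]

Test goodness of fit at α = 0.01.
Chi-square goodness of fit test:
H₀: observed counts match expected distribution
H₁: observed counts differ from expected distribution
df = k - 1 = 3
χ² = Σ(O - E)²/E
   = (41 - 48.2)²/48.2 + (60 - 59.3)²/59.3 + (15 - 16.4)²/16.4 + (55 - 47.1)²/47.1
   = 1.076 + 0.008 + 0.120 + 1.325
   = 2.53
p-value = 0.4702

Since p-value > α = 0.01, we fail to reject H₀.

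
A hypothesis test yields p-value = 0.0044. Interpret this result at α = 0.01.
Since p = 0.0044 < α = 0.01, reject H₀.
There is sufficient evidence to reject the null hypothesis; the result is statistically significant at the 0.01 level.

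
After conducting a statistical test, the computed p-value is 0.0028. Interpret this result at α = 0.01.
Since p = 0.0028 < α = 0.01, reject H₀.
There is sufficient evidence to reject the null hypothesis; the result is statistically significant at the 0.01 level.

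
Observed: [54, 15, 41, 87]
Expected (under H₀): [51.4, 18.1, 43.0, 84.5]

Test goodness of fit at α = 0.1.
Chi-square goodness of fit test:
H₀: observed counts match expected distribution
H₁: observed counts differ from expected distribution
df = k - 1 = 3
χ² = Σ(O - E)²/E
   = (54 - 51.4)²/51.4 + (15 - 18.1)²/18.1 + (41 - 43.0)²/43.0 + (87 - 84.5)²/84.5
   = 0.132 + 0.531 + 0.093 + 0.074
   = 0.83
p-value = 0.8424

Since p-value > α = 0.1, we fail to reject H₀.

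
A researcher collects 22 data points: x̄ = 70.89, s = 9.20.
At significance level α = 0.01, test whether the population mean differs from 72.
One-sample t-test:
H₀: μ = 72
H₁: μ ≠ 72
df = n - 1 = 21
t = (x̄ - μ₀) / (s/√n) = (70.89 - 72) / (9.20/√22) = -0.566
p-value = 0.5775

Since p-value > α = 0.01, we fail to reject H₀.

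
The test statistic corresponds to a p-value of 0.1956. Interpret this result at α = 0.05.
Since p = 0.1956 > α = 0.05, fail to reject H₀.
There is insufficient evidence to reject the null hypothesis; the result is not statistically significant at the 0.05 level.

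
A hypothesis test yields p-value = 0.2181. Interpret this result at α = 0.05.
Since p = 0.2181 > α = 0.05, fail to reject H₀.
There is insufficient evidence to reject the null hypothesis; the result is not statistically significant at the 0.05 level.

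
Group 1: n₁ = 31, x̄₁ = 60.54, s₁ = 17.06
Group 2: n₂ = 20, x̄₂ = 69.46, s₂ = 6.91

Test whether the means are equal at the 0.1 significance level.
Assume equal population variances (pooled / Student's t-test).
Student's two-sample t-test (equal variances):
H₀: μ₁ = μ₂
H₁: μ₁ ≠ μ₂
df = n₁ + n₂ - 2 = 49
Pooled variance s_p² = [(n₁-1)s₁² + (n₂-1)s₂²] / (n₁ + n₂ - 2) = [(30)(17.06²) + (19)(6.91²)] / 49 = 196.7045
SE = √(s_p²(1/n₁ + 1/n₂)) = √(196.7045 × (1/31 + 1/20)) = 4.0225
t = (x̄₁ - x̄₂) / SE = (60.54 - 69.46) / 4.0225 = -8.92 / 4.0225 = -2.218
p-value = 0.0313

Since p-value < α = 0.1, we reject H₀.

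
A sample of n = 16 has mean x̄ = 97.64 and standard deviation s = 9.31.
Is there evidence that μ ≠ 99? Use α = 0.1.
One-sample t-test:
H₀: μ = 99
H₁: μ ≠ 99
df = n - 1 = 15
t = (x̄ - μ₀) / (s/√n) = (97.64 - 99) / (9.31/√16) = -0.584
p-value = 0.5677

Since p-value > α = 0.1, we fail to reject H₀.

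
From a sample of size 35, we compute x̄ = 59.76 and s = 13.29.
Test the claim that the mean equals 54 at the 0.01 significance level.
One-sample t-test:
H₀: μ = 54
H₁: μ ≠ 54
df = n - 1 = 34
t = (x̄ - μ₀) / (s/√n) = (59.76 - 54) / (13.29/√35) = 2.564
p-value = 0.0149

Since p-value > α = 0.01, we fail to reject H₀.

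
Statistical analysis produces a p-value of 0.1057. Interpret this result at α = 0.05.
Since p = 0.1057 > α = 0.05, fail to reject H₀.
There is insufficient evidence to reject the null hypothesis; the result is not statistically significant at the 0.05 level.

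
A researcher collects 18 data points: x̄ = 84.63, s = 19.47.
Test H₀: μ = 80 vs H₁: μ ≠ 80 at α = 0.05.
One-sample t-test:
H₀: μ = 80
H₁: μ ≠ 80
df = n - 1 = 17
t = (x̄ - μ₀) / (s/√n) = (84.63 - 80) / (19.47/√18) = 1.009
p-value = 0.3272

Since p-value > α = 0.05, we fail to reject H₀.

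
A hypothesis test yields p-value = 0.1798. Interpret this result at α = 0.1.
Since p = 0.1798 > α = 0.1, fail to reject H₀.
There is insufficient evidence to reject the null hypothesis; the result is not statistically significant at the 0.1 level.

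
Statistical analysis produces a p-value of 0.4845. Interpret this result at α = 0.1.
Since p = 0.4845 > α = 0.1, fail to reject H₀.
There is insufficient evidence to reject the null hypothesis; the result is not statistically significant at the 0.1 level.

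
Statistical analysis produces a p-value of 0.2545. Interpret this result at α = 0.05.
Since p = 0.2545 > α = 0.05, fail to reject H₀.
There is insufficient evidence to reject the null hypothesis; the result is not statistically significant at the 0.05 level.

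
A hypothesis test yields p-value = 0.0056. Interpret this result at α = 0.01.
Since p = 0.0056 < α = 0.01, reject H₀.
There is sufficient evidence to reject the null hypothesis; the result is statistically significant at the 0.01 level.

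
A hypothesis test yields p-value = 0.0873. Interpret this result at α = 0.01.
Since p = 0.0873 > α = 0.01, fail to reject H₀.
There is insufficient evidence to reject the null hypothesis; the result is not statistically significant at the 0.01 level.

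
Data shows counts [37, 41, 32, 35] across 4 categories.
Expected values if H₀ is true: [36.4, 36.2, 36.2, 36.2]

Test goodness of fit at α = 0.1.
Chi-square goodness of fit test:
H₀: observed counts match expected distribution
H₁: observed counts differ from expected distribution
df = k - 1 = 3
χ² = Σ(O - E)²/E
   = (37 - 36.4)²/36.4 + (41 - 36.2)²/36.2 + (32 - 36.2)²/36.2 + (35 - 36.2)²/36.2
   = 0.010 + 0.636 + 0.487 + 0.040
   = 1.17
p-value = 0.7594

Since p-value > α = 0.1, we fail to reject H₀.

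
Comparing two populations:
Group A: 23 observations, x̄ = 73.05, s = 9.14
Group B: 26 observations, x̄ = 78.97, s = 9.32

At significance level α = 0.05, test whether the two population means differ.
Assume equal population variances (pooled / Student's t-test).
Student's two-sample t-test (equal variances):
H₀: μ₁ = μ₂
H₁: μ₁ ≠ μ₂
df = n₁ + n₂ - 2 = 47
Pooled variance s_p² = [(n₁-1)s₁² + (n₂-1)s₂²] / (n₁ + n₂ - 2) = [(22)(9.14²) + (25)(9.32²)] / 47 = 85.3070
SE = √(s_p²(1/n₁ + 1/n₂)) = √(85.3070 × (1/23 + 1/26)) = 2.6439
t = (x̄₁ - x̄₂) / SE = (73.05 - 78.97) / 2.6439 = -5.92 / 2.6439 = -2.239
p-value = 0.0299

Since p-value < α = 0.05, we reject H₀.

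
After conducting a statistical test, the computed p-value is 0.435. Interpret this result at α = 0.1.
Since p = 0.435 > α = 0.1, fail to reject H₀.
There is insufficient evidence to reject the null hypothesis; the result is not statistically significant at the 0.1 level.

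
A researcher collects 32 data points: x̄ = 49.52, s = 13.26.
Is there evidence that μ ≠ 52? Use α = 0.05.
One-sample t-test:
H₀: μ = 52
H₁: μ ≠ 52
df = n - 1 = 31
t = (x̄ - μ₀) / (s/√n) = (49.52 - 52) / (13.26/√32) = -1.058
p-value = 0.2982

Since p-value > α = 0.05, we fail to reject H₀.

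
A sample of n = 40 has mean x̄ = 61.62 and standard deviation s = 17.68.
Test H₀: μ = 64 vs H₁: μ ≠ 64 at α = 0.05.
One-sample t-test:
H₀: μ = 64
H₁: μ ≠ 64
df = n - 1 = 39
t = (x̄ - μ₀) / (s/√n) = (61.62 - 64) / (17.68/√40) = -0.851
p-value = 0.3998

Since p-value > α = 0.05, we fail to reject H₀.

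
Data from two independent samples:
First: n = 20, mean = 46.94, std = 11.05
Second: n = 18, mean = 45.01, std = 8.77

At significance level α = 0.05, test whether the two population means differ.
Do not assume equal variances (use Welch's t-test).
Welch's two-sample t-test:
H₀: μ₁ = μ₂
H₁: μ₁ ≠ μ₂
s₁²/n₁ = 11.05²/20 = 6.1051,  s₂²/n₂ = 8.77²/18 = 4.2729
SE = √(s₁²/n₁ + s₂²/n₂) = √(6.1051 + 4.2729) = 3.2215
df (Welch-Satterthwaite) = (s₁²/n₁ + s₂²/n₂)² / [(s₁²/n₁)²/(n₁-1) + (s₂²/n₂)²/(n₂-1)] ≈ 35.48
t = (x̄₁ - x̄₂) / SE = (46.94 - 45.01) / 3.2215 = 1.93 / 3.2215 = 0.599
p-value = 0.5529

Since p-value > α = 0.05, we fail to reject H₀.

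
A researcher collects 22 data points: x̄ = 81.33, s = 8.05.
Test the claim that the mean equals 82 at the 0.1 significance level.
One-sample t-test:
H₀: μ = 82
H₁: μ ≠ 82
df = n - 1 = 21
t = (x̄ - μ₀) / (s/√n) = (81.33 - 82) / (8.05/√22) = -0.390
p-value = 0.7002

Since p-value > α = 0.1, we fail to reject H₀.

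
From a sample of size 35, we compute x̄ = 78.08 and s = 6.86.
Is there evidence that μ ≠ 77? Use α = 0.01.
One-sample t-test:
H₀: μ = 77
H₁: μ ≠ 77
df = n - 1 = 34
t = (x̄ - μ₀) / (s/√n) = (78.08 - 77) / (6.86/√35) = 0.931
p-value = 0.3582

Since p-value > α = 0.01, we fail to reject H₀.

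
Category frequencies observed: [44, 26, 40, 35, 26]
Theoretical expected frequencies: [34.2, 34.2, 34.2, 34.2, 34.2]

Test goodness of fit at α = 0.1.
Chi-square goodness of fit test:
H₀: observed counts match expected distribution
H₁: observed counts differ from expected distribution
df = k - 1 = 4
χ² = Σ(O - E)²/E
   = (44 - 34.2)²/34.2 + (26 - 34.2)²/34.2 + (40 - 34.2)²/34.2 + (35 - 34.2)²/34.2 + (26 - 34.2)²/34.2
   = 2.808 + 1.966 + 0.984 + 0.019 + 1.966
   = 7.74
p-value = 0.1015

Since p-value > α = 0.1, we fail to reject H₀.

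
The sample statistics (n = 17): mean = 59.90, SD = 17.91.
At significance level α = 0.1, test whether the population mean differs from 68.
One-sample t-test:
H₀: μ = 68
H₁: μ ≠ 68
df = n - 1 = 16
t = (x̄ - μ₀) / (s/√n) = (59.90 - 68) / (17.91/√17) = -1.865
p-value = 0.0807

Since p-value < α = 0.1, we reject H₀.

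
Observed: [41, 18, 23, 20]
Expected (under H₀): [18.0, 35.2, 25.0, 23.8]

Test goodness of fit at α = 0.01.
Chi-square goodness of fit test:
H₀: observed counts match expected distribution
H₁: observed counts differ from expected distribution
df = k - 1 = 3
χ² = Σ(O - E)²/E
   = (41 - 18.0)²/18.0 + (18 - 35.2)²/35.2 + (23 - 25.0)²/25.0 + (20 - 23.8)²/23.8
   = 29.389 + 8.405 + 0.160 + 0.607
   = 38.56
p-value < 0.0001

Since p-value < α = 0.01, we reject H₀.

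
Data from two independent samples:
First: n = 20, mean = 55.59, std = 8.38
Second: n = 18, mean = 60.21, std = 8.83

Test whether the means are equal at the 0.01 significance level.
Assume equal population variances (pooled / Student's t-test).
Student's two-sample t-test (equal variances):
H₀: μ₁ = μ₂
H₁: μ₁ ≠ μ₂
df = n₁ + n₂ - 2 = 36
Pooled variance s_p² = [(n₁-1)s₁² + (n₂-1)s₂²] / (n₁ + n₂ - 2) = [(19)(8.38²) + (17)(8.83²)] / 36 = 73.8815
SE = √(s_p²(1/n₁ + 1/n₂)) = √(73.8815 × (1/20 + 1/18)) = 2.7926
t = (x̄₁ - x̄₂) / SE = (55.59 - 60.21) / 2.7926 = -4.62 / 2.7926 = -1.654
p-value = 0.1067

Since p-value > α = 0.01, we fail to reject H₀.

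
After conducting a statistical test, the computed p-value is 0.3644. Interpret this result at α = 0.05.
Since p = 0.3644 > α = 0.05, fail to reject H₀.
There is insufficient evidence to reject the null hypothesis; the result is not statistically significant at the 0.05 level.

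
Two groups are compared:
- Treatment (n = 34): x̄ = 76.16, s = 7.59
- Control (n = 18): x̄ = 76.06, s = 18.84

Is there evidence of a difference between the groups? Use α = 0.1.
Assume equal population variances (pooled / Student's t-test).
Student's two-sample t-test (equal variances):
H₀: μ₁ = μ₂
H₁: μ₁ ≠ μ₂
df = n₁ + n₂ - 2 = 50
Pooled variance s_p² = [(n₁-1)s₁² + (n₂-1)s₂²] / (n₁ + n₂ - 2) = [(33)(7.59²) + (17)(18.84²)] / 50 = 158.7029
SE = √(s_p²(1/n₁ + 1/n₂)) = √(158.7029 × (1/34 + 1/18)) = 3.6721
t = (x̄₁ - x̄₂) / SE = (76.16 - 76.06) / 3.6721 = 0.10 / 3.6721 = 0.027
p-value = 0.9784

Since p-value > α = 0.1, we fail to reject H₀.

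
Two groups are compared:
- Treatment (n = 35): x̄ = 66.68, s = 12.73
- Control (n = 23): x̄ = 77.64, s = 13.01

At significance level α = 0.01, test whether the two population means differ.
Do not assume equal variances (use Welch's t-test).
Welch's two-sample t-test:
H₀: μ₁ = μ₂
H₁: μ₁ ≠ μ₂
s₁²/n₁ = 12.73²/35 = 4.6301,  s₂²/n₂ = 13.01²/23 = 7.3591
SE = √(s₁²/n₁ + s₂²/n₂) = √(4.6301 + 7.3591) = 3.4625
df (Welch-Satterthwaite) = (s₁²/n₁ + s₂²/n₂)² / [(s₁²/n₁)²/(n₁-1) + (s₂²/n₂)²/(n₂-1)] ≈ 46.49
t = (x̄₁ - x̄₂) / SE = (66.68 - 77.64) / 3.4625 = -10.96 / 3.4625 = -3.165
p-value = 0.0027

Since p-value < α = 0.01, we reject H₀.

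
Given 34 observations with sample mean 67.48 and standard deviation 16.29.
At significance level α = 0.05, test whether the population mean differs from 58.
One-sample t-test:
H₀: μ = 58
H₁: μ ≠ 58
df = n - 1 = 33
t = (x̄ - μ₀) / (s/√n) = (67.48 - 58) / (16.29/√34) = 3.393
p-value = 0.0018

Since p-value < α = 0.05, we reject H₀.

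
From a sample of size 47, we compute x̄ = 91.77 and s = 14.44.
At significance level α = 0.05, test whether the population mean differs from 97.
One-sample t-test:
H₀: μ = 97
H₁: μ ≠ 97
df = n - 1 = 46
t = (x̄ - μ₀) / (s/√n) = (91.77 - 97) / (14.44/√47) = -2.483
p-value = 0.0167

Since p-value < α = 0.05, we reject H₀.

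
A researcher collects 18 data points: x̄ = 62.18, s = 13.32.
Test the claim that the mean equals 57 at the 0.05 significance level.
One-sample t-test:
H₀: μ = 57
H₁: μ ≠ 57
df = n - 1 = 17
t = (x̄ - μ₀) / (s/√n) = (62.18 - 57) / (13.32/√18) = 1.650
p-value = 0.1173

Since p-value > α = 0.05, we fail to reject H₀.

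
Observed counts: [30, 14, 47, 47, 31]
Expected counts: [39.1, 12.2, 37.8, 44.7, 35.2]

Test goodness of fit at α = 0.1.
Chi-square goodness of fit test:
H₀: observed counts match expected distribution
H₁: observed counts differ from expected distribution
df = k - 1 = 4
χ² = Σ(O - E)²/E
   = (30 - 39.1)²/39.1 + (14 - 12.2)²/12.2 + (47 - 37.8)²/37.8 + (47 - 44.7)²/44.7 + (31 - 35.2)²/35.2
   = 2.118 + 0.266 + 2.239 + 0.118 + 0.501
   = 5.24
p-value = 0.2633

Since p-value > α = 0.1, we fail to reject H₀.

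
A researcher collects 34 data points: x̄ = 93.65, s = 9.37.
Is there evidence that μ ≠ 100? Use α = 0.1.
One-sample t-test:
H₀: μ = 100
H₁: μ ≠ 100
df = n - 1 = 33
t = (x̄ - μ₀) / (s/√n) = (93.65 - 100) / (9.37/√34) = -3.952
p-value = 0.0004

Since p-value < α = 0.1, we reject H₀.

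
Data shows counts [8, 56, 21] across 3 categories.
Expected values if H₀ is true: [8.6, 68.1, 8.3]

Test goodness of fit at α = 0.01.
Chi-square goodness of fit test:
H₀: observed counts match expected distribution
H₁: observed counts differ from expected distribution
df = k - 1 = 2
χ² = Σ(O - E)²/E
   = (8 - 8.6)²/8.6 + (56 - 68.1)²/68.1 + (21 - 8.3)²/8.3
   = 0.042 + 2.150 + 19.433
   = 21.62
p-value < 0.0001

Since p-value < α = 0.01, we reject H₀.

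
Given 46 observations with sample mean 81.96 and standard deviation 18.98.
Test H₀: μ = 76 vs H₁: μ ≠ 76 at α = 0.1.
One-sample t-test:
H₀: μ = 76
H₁: μ ≠ 76
df = n - 1 = 45
t = (x̄ - μ₀) / (s/√n) = (81.96 - 76) / (18.98/√46) = 2.130
p-value = 0.0387

Since p-value < α = 0.1, we reject H₀.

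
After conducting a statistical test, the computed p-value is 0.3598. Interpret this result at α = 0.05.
Since p = 0.3598 > α = 0.05, fail to reject H₀.
There is insufficient evidence to reject the null hypothesis; the result is not statistically significant at the 0.05 level.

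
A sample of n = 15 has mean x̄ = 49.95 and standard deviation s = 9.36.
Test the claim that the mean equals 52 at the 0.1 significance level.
One-sample t-test:
H₀: μ = 52
H₁: μ ≠ 52
df = n - 1 = 14
t = (x̄ - μ₀) / (s/√n) = (49.95 - 52) / (9.36/√15) = -0.848
p-value = 0.4106

Since p-value > α = 0.1, we fail to reject H₀.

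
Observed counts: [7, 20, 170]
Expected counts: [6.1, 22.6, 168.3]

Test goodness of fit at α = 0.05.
Chi-square goodness of fit test:
H₀: observed counts match expected distribution
H₁: observed counts differ from expected distribution
df = k - 1 = 2
χ² = Σ(O - E)²/E
   = (7 - 6.1)²/6.1 + (20 - 22.6)²/22.6 + (170 - 168.3)²/168.3
   = 0.133 + 0.299 + 0.017
   = 0.45
p-value = 0.7989

Since p-value > α = 0.05, we fail to reject H₀.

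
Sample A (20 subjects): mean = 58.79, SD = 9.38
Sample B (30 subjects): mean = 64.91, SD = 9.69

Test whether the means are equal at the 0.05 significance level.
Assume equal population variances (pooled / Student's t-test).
Student's two-sample t-test (equal variances):
H₀: μ₁ = μ₂
H₁: μ₁ ≠ μ₂
df = n₁ + n₂ - 2 = 48
Pooled variance s_p² = [(n₁-1)s₁² + (n₂-1)s₂²] / (n₁ + n₂ - 2) = [(19)(9.38²) + (29)(9.69²)] / 48 = 91.5561
SE = √(s_p²(1/n₁ + 1/n₂)) = √(91.5561 × (1/20 + 1/30)) = 2.7622
t = (x̄₁ - x̄₂) / SE = (58.79 - 64.91) / 2.7622 = -6.12 / 2.7622 = -2.216
p-value = 0.0315

Since p-value < α = 0.05, we reject H₀.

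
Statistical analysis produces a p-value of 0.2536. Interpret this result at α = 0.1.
Since p = 0.2536 > α = 0.1, fail to reject H₀.
There is insufficient evidence to reject the null hypothesis; the result is not statistically significant at the 0.1 level.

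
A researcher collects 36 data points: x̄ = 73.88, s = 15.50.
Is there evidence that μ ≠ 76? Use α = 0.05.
One-sample t-test:
H₀: μ = 76
H₁: μ ≠ 76
df = n - 1 = 35
t = (x̄ - μ₀) / (s/√n) = (73.88 - 76) / (15.50/√36) = -0.821
p-value = 0.4174

Since p-value > α = 0.05, we fail to reject H₀.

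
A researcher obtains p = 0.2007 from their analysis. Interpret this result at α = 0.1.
Since p = 0.2007 > α = 0.1, fail to reject H₀.
There is insufficient evidence to reject the null hypothesis; the result is not statistically significant at the 0.1 level.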